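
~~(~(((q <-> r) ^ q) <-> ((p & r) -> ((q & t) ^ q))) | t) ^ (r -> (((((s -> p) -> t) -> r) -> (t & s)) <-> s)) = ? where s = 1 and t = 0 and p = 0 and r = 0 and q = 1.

1

Substituting s=1, t=0, p=0, r=0, q=1:
q <-> r = 1 <-> 0 = 0
(q <-> r) ^ q = 0 ^ 1 = 1
p & r = 0 & 0 = 0
q & t = 1 & 0 = 0
(q & t) ^ q = 0 ^ 1 = 1
(p & r) -> ((q & t) ^ q) = 0 -> 1 = 1
((q <-> r) ^ q) <-> ((p & r) -> ((q & t) ^ q)) = 1 <-> 1 = 1
~(((q <-> r) ^ q) <-> ((p & r) -> ((q & t) ^ q))) = ~1 = 0
~(((q <-> r) ^ q) <-> ((p & r) -> ((q & t) ^ q))) | t = 0 | 0 = 0
~(~(((q <-> r) ^ q) <-> ((p & r) -> ((q & t) ^ q))) | t) = ~0 = 1
~~(~(((q <-> r) ^ q) <-> ((p & r) -> ((q & t) ^ q))) | t) = ~1 = 0
s -> p = 1 -> 0 = 0
(s -> p) -> t = 0 -> 0 = 1
((s -> p) -> t) -> r = 1 -> 0 = 0
t & s = 0 & 1 = 0
(((s -> p) -> t) -> r) -> (t & s) = 0 -> 0 = 1
((((s -> p) -> t) -> r) -> (t & s)) <-> s = 1 <-> 1 = 1
r -> (((((s -> p) -> t) -> r) -> (t & s)) <-> s) = 0 -> 1 = 1
~~(~(((q <-> r) ^ q) <-> ((p & r) -> ((q & t) ^ q))) | t) ^ (r -> (((((s -> p) -> t) -> r) -> (t & s)) <-> s)) = 0 ^ 1 = 1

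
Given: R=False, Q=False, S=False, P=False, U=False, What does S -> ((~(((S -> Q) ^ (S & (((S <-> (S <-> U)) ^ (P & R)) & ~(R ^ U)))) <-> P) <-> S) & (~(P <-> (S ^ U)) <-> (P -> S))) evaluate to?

True

Substituting R=False, Q=False, S=False, P=False, U=False:
S -> Q = False -> False = True
S <-> U = False <-> False = True
S <-> (S <-> U) = False <-> True = False
P & R = False & False = False
(S <-> (S <-> U)) ^ (P & R) = False ^ False = False
R ^ U = False ^ False = False
~(R ^ U) = ~False = True
((S <-> (S <-> U)) ^ (P & R)) & ~(R ^ U) = False & True = False
S & (((S <-> (S <-> U)) ^ (P & R)) & ~(R ^ U)) = False & False = False
(S -> Q) ^ (S & (((S <-> (S <-> U)) ^ (P & R)) & ~(R ^ U))) = True ^ False = True
((S -> Q) ^ (S & (((S <-> (S <-> U)) ^ (P & R)) & ~(R ^ U)))) <-> P = True <-> False = False
~(((S -> Q) ^ (S & (((S <-> (S <-> U)) ^ (P & R)) & ~(R ^ U)))) <-> P) = ~False = True
~(((S -> Q) ^ (S & (((S <-> (S <-> U)) ^ (P & R)) & ~(R ^ U)))) <-> P) <-> S = True <-> False = False
S ^ U = False ^ False = False
P <-> (S ^ U) = False <-> False = True
~(P <-> (S ^ U)) = ~True = False
P -> S = False -> False = True
~(P <-> (S ^ U)) <-> (P -> S) = False <-> True = False
(~(((S -> Q) ^ (S & (((S <-> (S <-> U)) ^ (P & R)) & ~(R ^ U)))) <-> P) <-> S) & (~(P <-> (S ^ U)) <-> (P -> S)) = False & False = False
S -> ((~(((S -> Q) ^ (S & (((S <-> (S <-> U)) ^ (P & R)) & ~(R ^ U)))) <-> P) <-> S) & (~(P <-> (S ^ U)) <-> (P -> S))) = False -> False = True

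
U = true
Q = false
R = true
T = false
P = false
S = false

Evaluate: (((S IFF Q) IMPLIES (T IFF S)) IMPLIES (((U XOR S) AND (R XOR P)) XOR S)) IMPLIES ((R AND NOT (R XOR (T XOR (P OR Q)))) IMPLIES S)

S IFF Q = false IFF false = true
T IFF S = false IFF false = true
(S IFF Q) IMPLIES (T IFF S) = true IMPLIES true = true
U XOR S = true XOR false = true
R XOR P = true XOR false = true
(U XOR S) AND (R XOR P) = true AND true = true
((U XOR S) AND (R XOR P)) XOR S = true XOR false = true
((S IFF Q) IMPLIES (T IFF S)) IMPLIES (((U XOR S) AND (R XOR P)) XOR S) = true IMPLIES true = true
P OR Q = false OR false = false
T XOR (P OR Q) = false XOR false = false
R XOR (T XOR (P OR Q)) = true XOR false = true
NOT (R XOR (T XOR (P OR Q))) = NOT true = false
R AND NOT (R XOR (T XOR (P OR Q))) = true AND false = false
(R AND NOT (R XOR (T XOR (P OR Q)))) IMPLIES S = false IMPLIES false = true
(((S IFF Q) IMPLIES (T IFF S)) IMPLIES (((U XOR S) AND (R XOR P)) XOR S)) IMPLIES ((R AND NOT (R XOR (T XOR (P OR Q)))) IMPLIES S) = true IMPLIES true = true

true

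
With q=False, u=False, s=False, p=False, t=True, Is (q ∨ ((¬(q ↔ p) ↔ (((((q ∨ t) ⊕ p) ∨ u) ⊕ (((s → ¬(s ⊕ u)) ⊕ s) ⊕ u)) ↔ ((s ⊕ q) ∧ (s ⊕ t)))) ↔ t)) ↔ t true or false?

False

q ↔ p = False ↔ False = True
¬(q ↔ p) = ¬True = False
q ∨ t = False ∨ True = True
(q ∨ t) ⊕ p = True ⊕ False = True
((q ∨ t) ⊕ p) ∨ u = True ∨ False = True
s ⊕ u = False ⊕ False = False
¬(s ⊕ u) = ¬False = True
s → ¬(s ⊕ u) = False → True = True
(s → ¬(s ⊕ u)) ⊕ s = True ⊕ False = True
((s → ¬(s ⊕ u)) ⊕ s) ⊕ u = True ⊕ False = True
(((q ∨ t) ⊕ p) ∨ u) ⊕ (((s → ¬(s ⊕ u)) ⊕ s) ⊕ u) = True ⊕ True = False
s ⊕ q = False ⊕ False = False
s ⊕ t = False ⊕ True = True
(s ⊕ q) ∧ (s ⊕ t) = False ∧ True = False
((((q ∨ t) ⊕ p) ∨ u) ⊕ (((s → ¬(s ⊕ u)) ⊕ s) ⊕ u)) ↔ ((s ⊕ q) ∧ (s ⊕ t)) = False ↔ False = True
¬(q ↔ p) ↔ (((((q ∨ t) ⊕ p) ∨ u) ⊕ (((s → ¬(s ⊕ u)) ⊕ s) ⊕ u)) ↔ ((s ⊕ q) ∧ (s ⊕ t))) = False ↔ True = False
(¬(q ↔ p) ↔ (((((q ∨ t) ⊕ p) ∨ u) ⊕ (((s → ¬(s ⊕ u)) ⊕ s) ⊕ u)) ↔ ((s ⊕ q) ∧ (s ⊕ t)))) ↔ t = False ↔ True = False
q ∨ ((¬(q ↔ p) ↔ (((((q ∨ t) ⊕ p) ∨ u) ⊕ (((s → ¬(s ⊕ u)) ⊕ s) ⊕ u)) ↔ ((s ⊕ q) ∧ (s ⊕ t)))) ↔ t) = False ∨ False = False
(q ∨ ((¬(q ↔ p) ↔ (((((q ∨ t) ⊕ p) ∨ u) ⊕ (((s → ¬(s ⊕ u)) ⊕ s) ⊕ u)) ↔ ((s ⊕ q) ∧ (s ⊕ t)))) ↔ t)) ↔ t = False ↔ True = False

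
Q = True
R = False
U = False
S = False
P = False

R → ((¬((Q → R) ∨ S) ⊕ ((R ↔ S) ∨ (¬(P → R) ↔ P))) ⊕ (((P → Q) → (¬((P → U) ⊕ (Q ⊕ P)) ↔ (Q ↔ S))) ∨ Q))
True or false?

Q → R = True → False = False
(Q → R) ∨ S = False ∨ False = False
¬((Q → R) ∨ S) = ¬False = True
R ↔ S = False ↔ False = True
P → R = False → False = True
¬(P → R) = ¬True = False
¬(P → R) ↔ P = False ↔ False = True
(R ↔ S) ∨ (¬(P → R) ↔ P) = True ∨ True = True
¬((Q → R) ∨ S) ⊕ ((R ↔ S) ∨ (¬(P → R) ↔ P)) = True ⊕ True = False
P → Q = False → True = True
P → U = False → False = True
Q ⊕ P = True ⊕ False = True
(P → U) ⊕ (Q ⊕ P) = True ⊕ True = False
¬((P → U) ⊕ (Q ⊕ P)) = ¬False = True
Q ↔ S = True ↔ False = False
¬((P → U) ⊕ (Q ⊕ P)) ↔ (Q ↔ S) = True ↔ False = False
(P → Q) → (¬((P → U) ⊕ (Q ⊕ P)) ↔ (Q ↔ S)) = True → False = False
((P → Q) → (¬((P → U) ⊕ (Q ⊕ P)) ↔ (Q ↔ S))) ∨ Q = False ∨ True = True
(¬((Q → R) ∨ S) ⊕ ((R ↔ S) ∨ (¬(P → R) ↔ P))) ⊕ (((P → Q) → (¬((P → U) ⊕ (Q ⊕ P)) ↔ (Q ↔ S))) ∨ Q) = False ⊕ True = True
R → ((¬((Q → R) ∨ S) ⊕ ((R ↔ S) ∨ (¬(P → R) ↔ P))) ⊕ (((P → Q) → (¬((P → U) ⊕ (Q ⊕ P)) ↔ (Q ↔ S))) ∨ Q)) = False → True = True

True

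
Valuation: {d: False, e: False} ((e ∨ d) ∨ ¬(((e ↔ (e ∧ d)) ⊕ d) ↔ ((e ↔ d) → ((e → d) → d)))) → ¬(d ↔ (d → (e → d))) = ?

True

Substituting d=False, e=False:
e ∨ d = False ∨ False = False
e ∧ d = False ∧ False = False
e ↔ (e ∧ d) = False ↔ False = True
(e ↔ (e ∧ d)) ⊕ d = True ⊕ False = True
e ↔ d = False ↔ False = True
e → d = False → False = True
(e → d) → d = True → False = False
(e ↔ d) → ((e → d) → d) = True → False = False
((e ↔ (e ∧ d)) ⊕ d) ↔ ((e ↔ d) → ((e → d) → d)) = True ↔ False = False
¬(((e ↔ (e ∧ d)) ⊕ d) ↔ ((e ↔ d) → ((e → d) → d))) = ¬False = True
(e ∨ d) ∨ ¬(((e ↔ (e ∧ d)) ⊕ d) ↔ ((e ↔ d) → ((e → d) → d))) = False ∨ True = True
e → d = False → False = True
d → (e → d) = False → True = True
d ↔ (d → (e → d)) = False ↔ True = False
¬(d ↔ (d → (e → d))) = ¬False = True
((e ∨ d) ∨ ¬(((e ↔ (e ∧ d)) ⊕ d) ↔ ((e ↔ d) → ((e → d) → d)))) → ¬(d ↔ (d → (e → d))) = True → True = True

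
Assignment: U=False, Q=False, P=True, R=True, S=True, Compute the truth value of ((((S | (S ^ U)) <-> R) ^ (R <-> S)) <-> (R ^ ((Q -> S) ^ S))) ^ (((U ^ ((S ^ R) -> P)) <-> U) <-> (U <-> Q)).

False

S ^ U = True ^ False = True
S | (S ^ U) = True | True = True
(S | (S ^ U)) <-> R = True <-> True = True
R <-> S = True <-> True = True
((S | (S ^ U)) <-> R) ^ (R <-> S) = True ^ True = False
Q -> S = False -> True = True
(Q -> S) ^ S = True ^ True = False
R ^ ((Q -> S) ^ S) = True ^ False = True
(((S | (S ^ U)) <-> R) ^ (R <-> S)) <-> (R ^ ((Q -> S) ^ S)) = False <-> True = False
S ^ R = True ^ True = False
(S ^ R) -> P = False -> True = True
U ^ ((S ^ R) -> P) = False ^ True = True
(U ^ ((S ^ R) -> P)) <-> U = True <-> False = False
U <-> Q = False <-> False = True
((U ^ ((S ^ R) -> P)) <-> U) <-> (U <-> Q) = False <-> True = False
((((S | (S ^ U)) <-> R) ^ (R <-> S)) <-> (R ^ ((Q -> S) ^ S))) ^ (((U ^ ((S ^ R) -> P)) <-> U) <-> (U <-> Q)) = False ^ False = False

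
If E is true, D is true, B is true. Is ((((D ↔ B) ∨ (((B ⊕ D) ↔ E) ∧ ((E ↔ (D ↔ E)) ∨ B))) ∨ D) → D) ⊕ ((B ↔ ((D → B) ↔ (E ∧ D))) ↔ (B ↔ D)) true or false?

D ↔ B = True ↔ True = True
B ⊕ D = True ⊕ True = False
(B ⊕ D) ↔ E = False ↔ True = False
D ↔ E = True ↔ True = True
E ↔ (D ↔ E) = True ↔ True = True
(E ↔ (D ↔ E)) ∨ B = True ∨ True = True
((B ⊕ D) ↔ E) ∧ ((E ↔ (D ↔ E)) ∨ B) = False ∧ True = False
(D ↔ B) ∨ (((B ⊕ D) ↔ E) ∧ ((E ↔ (D ↔ E)) ∨ B)) = True ∨ False = True
((D ↔ B) ∨ (((B ⊕ D) ↔ E) ∧ ((E ↔ (D ↔ E)) ∨ B))) ∨ D = True ∨ True = True
(((D ↔ B) ∨ (((B ⊕ D) ↔ E) ∧ ((E ↔ (D ↔ E)) ∨ B))) ∨ D) → D = True → True = True
D → B = True → True = True
E ∧ D = True ∧ True = True
(D → B) ↔ (E ∧ D) = True ↔ True = True
B ↔ ((D → B) ↔ (E ∧ D)) = True ↔ True = True
B ↔ D = True ↔ True = True
(B ↔ ((D → B) ↔ (E ∧ D))) ↔ (B ↔ D) = True ↔ True = True
((((D ↔ B) ∨ (((B ⊕ D) ↔ E) ∧ ((E ↔ (D ↔ E)) ∨ B))) ∨ D) → D) ⊕ ((B ↔ ((D → B) ↔ (E ∧ D))) ↔ (B ↔ D)) = True ⊕ True = False

False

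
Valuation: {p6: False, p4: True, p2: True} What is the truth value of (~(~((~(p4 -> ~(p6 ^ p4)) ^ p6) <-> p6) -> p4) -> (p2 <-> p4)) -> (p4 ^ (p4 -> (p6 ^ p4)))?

p6 ^ p4 = False ^ True = True
~(p6 ^ p4) = ~True = False
p4 -> ~(p6 ^ p4) = True -> False = False
~(p4 -> ~(p6 ^ p4)) = ~False = True
~(p4 -> ~(p6 ^ p4)) ^ p6 = True ^ False = True
(~(p4 -> ~(p6 ^ p4)) ^ p6) <-> p6 = True <-> False = False
~((~(p4 -> ~(p6 ^ p4)) ^ p6) <-> p6) = ~False = True
~((~(p4 -> ~(p6 ^ p4)) ^ p6) <-> p6) -> p4 = True -> True = True
~(~((~(p4 -> ~(p6 ^ p4)) ^ p6) <-> p6) -> p4) = ~True = False
p2 <-> p4 = True <-> True = True
~(~((~(p4 -> ~(p6 ^ p4)) ^ p6) <-> p6) -> p4) -> (p2 <-> p4) = False -> True = True
p6 ^ p4 = False ^ True = True
p4 -> (p6 ^ p4) = True -> True = True
p4 ^ (p4 -> (p6 ^ p4)) = True ^ True = False
(~(~((~(p4 -> ~(p6 ^ p4)) ^ p6) <-> p6) -> p4) -> (p2 <-> p4)) -> (p4 ^ (p4 -> (p6 ^ p4))) = True -> False = False

False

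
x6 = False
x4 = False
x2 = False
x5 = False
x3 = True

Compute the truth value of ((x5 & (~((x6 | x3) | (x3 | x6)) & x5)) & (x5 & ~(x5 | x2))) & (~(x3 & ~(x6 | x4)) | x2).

False

x6 | x3 = False | True = True
x3 | x6 = True | False = True
(x6 | x3) | (x3 | x6) = True | True = True
~((x6 | x3) | (x3 | x6)) = ~True = False
~((x6 | x3) | (x3 | x6)) & x5 = False & False = False
x5 & (~((x6 | x3) | (x3 | x6)) & x5) = False & False = False
x5 | x2 = False | False = False
~(x5 | x2) = ~False = True
x5 & ~(x5 | x2) = False & True = False
(x5 & (~((x6 | x3) | (x3 | x6)) & x5)) & (x5 & ~(x5 | x2)) = False & False = False
x6 | x4 = False | False = False
~(x6 | x4) = ~False = True
x3 & ~(x6 | x4) = True & True = True
~(x3 & ~(x6 | x4)) = ~True = False
~(x3 & ~(x6 | x4)) | x2 = False | False = False
((x5 & (~((x6 | x3) | (x3 | x6)) & x5)) & (x5 & ~(x5 | x2))) & (~(x3 & ~(x6 | x4)) | x2) = False & False = False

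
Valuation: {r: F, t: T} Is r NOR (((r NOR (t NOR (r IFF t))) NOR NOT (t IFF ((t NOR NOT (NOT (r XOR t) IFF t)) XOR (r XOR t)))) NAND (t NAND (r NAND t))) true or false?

r IFF t = F IFF T = F
t NOR (r IFF t) = T NOR F = F
r NOR (t NOR (r IFF t)) = F NOR F = T
r XOR t = F XOR T = T
NOT (r XOR t) = NOT T = F
NOT (r XOR t) IFF t = F IFF T = F
NOT (NOT (r XOR t) IFF t) = NOT F = T
t NOR NOT (NOT (r XOR t) IFF t) = T NOR T = F
r XOR t = F XOR T = T
(t NOR NOT (NOT (r XOR t) IFF t)) XOR (r XOR t) = F XOR T = T
t IFF ((t NOR NOT (NOT (r XOR t) IFF t)) XOR (r XOR t)) = T IFF T = T
NOT (t IFF ((t NOR NOT (NOT (r XOR t) IFF t)) XOR (r XOR t))) = NOT T = F
(r NOR (t NOR (r IFF t))) NOR NOT (t IFF ((t NOR NOT (NOT (r XOR t) IFF t)) XOR (r XOR t))) = T NOR F = F
r NAND t = F NAND T = T
t NAND (r NAND t) = T NAND T = F
((r NOR (t NOR (r IFF t))) NOR NOT (t IFF ((t NOR NOT (NOT (r XOR t) IFF t)) XOR (r XOR t)))) NAND (t NAND (r NAND t)) = F NAND F = T
r NOR (((r NOR (t NOR (r IFF t))) NOR NOT (t IFF ((t NOR NOT (NOT (r XOR t) IFF t)) XOR (r XOR t)))) NAND (t NAND (r NAND t))) = F NOR T = F

F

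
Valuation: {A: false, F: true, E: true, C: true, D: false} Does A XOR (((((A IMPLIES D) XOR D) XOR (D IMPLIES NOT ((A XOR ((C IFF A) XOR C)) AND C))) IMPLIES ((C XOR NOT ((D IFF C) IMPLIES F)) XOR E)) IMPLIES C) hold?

true

A IMPLIES D = false IMPLIES false = true
(A IMPLIES D) XOR D = true XOR false = true
C IFF A = true IFF false = false
(C IFF A) XOR C = false XOR true = true
A XOR ((C IFF A) XOR C) = false XOR true = true
(A XOR ((C IFF A) XOR C)) AND C = true AND true = true
NOT ((A XOR ((C IFF A) XOR C)) AND C) = NOT true = false
D IMPLIES NOT ((A XOR ((C IFF A) XOR C)) AND C) = false IMPLIES false = true
((A IMPLIES D) XOR D) XOR (D IMPLIES NOT ((A XOR ((C IFF A) XOR C)) AND C)) = true XOR true = false
D IFF C = false IFF true = false
(D IFF C) IMPLIES F = false IMPLIES true = true
NOT ((D IFF C) IMPLIES F) = NOT true = false
C XOR NOT ((D IFF C) IMPLIES F) = true XOR false = true
(C XOR NOT ((D IFF C) IMPLIES F)) XOR E = true XOR true = false
(((A IMPLIES D) XOR D) XOR (D IMPLIES NOT ((A XOR ((C IFF A) XOR C)) AND C))) IMPLIES ((C XOR NOT ((D IFF C) IMPLIES F)) XOR E) = false IMPLIES false = true
((((A IMPLIES D) XOR D) XOR (D IMPLIES NOT ((A XOR ((C IFF A) XOR C)) AND C))) IMPLIES ((C XOR NOT ((D IFF C) IMPLIES F)) XOR E)) IMPLIES C = true IMPLIES true = true
A XOR (((((A IMPLIES D) XOR D) XOR (D IMPLIES NOT ((A XOR ((C IFF A) XOR C)) AND C))) IMPLIES ((C XOR NOT ((D IFF C) IMPLIES F)) XOR E)) IMPLIES C) = false XOR true = true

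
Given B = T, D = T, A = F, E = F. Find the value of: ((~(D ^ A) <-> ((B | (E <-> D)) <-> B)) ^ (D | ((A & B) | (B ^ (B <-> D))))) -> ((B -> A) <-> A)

D ^ A = T ^ F = T
~(D ^ A) = ~T = F
E <-> D = F <-> T = F
B | (E <-> D) = T | F = T
(B | (E <-> D)) <-> B = T <-> T = T
~(D ^ A) <-> ((B | (E <-> D)) <-> B) = F <-> T = F
A & B = F & T = F
B <-> D = T <-> T = T
B ^ (B <-> D) = T ^ T = F
(A & B) | (B ^ (B <-> D)) = F | F = F
D | ((A & B) | (B ^ (B <-> D))) = T | F = T
(~(D ^ A) <-> ((B | (E <-> D)) <-> B)) ^ (D | ((A & B) | (B ^ (B <-> D)))) = F ^ T = T
B -> A = T -> F = F
(B -> A) <-> A = F <-> F = T
((~(D ^ A) <-> ((B | (E <-> D)) <-> B)) ^ (D | ((A & B) | (B ^ (B <-> D))))) -> ((B -> A) <-> A) = T -> T = T

T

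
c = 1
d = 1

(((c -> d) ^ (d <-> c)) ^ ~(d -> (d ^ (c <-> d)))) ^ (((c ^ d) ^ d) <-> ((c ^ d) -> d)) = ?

c -> d = 1 -> 1 = 1
d <-> c = 1 <-> 1 = 1
(c -> d) ^ (d <-> c) = 1 ^ 1 = 0
c <-> d = 1 <-> 1 = 1
d ^ (c <-> d) = 1 ^ 1 = 0
d -> (d ^ (c <-> d)) = 1 -> 0 = 0
~(d -> (d ^ (c <-> d))) = ~0 = 1
((c -> d) ^ (d <-> c)) ^ ~(d -> (d ^ (c <-> d))) = 0 ^ 1 = 1
c ^ d = 1 ^ 1 = 0
(c ^ d) ^ d = 0 ^ 1 = 1
c ^ d = 1 ^ 1 = 0
(c ^ d) -> d = 0 -> 1 = 1
((c ^ d) ^ d) <-> ((c ^ d) -> d) = 1 <-> 1 = 1
(((c -> d) ^ (d <-> c)) ^ ~(d -> (d ^ (c <-> d)))) ^ (((c ^ d) ^ d) <-> ((c ^ d) -> d)) = 1 ^ 1 = 0

0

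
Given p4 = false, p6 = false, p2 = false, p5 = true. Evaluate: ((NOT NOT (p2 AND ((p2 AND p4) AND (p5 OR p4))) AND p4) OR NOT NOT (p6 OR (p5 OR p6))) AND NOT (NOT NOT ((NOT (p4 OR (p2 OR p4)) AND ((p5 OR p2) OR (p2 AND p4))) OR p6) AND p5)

p2 AND p4 = false AND false = false
p5 OR p4 = true OR false = true
(p2 AND p4) AND (p5 OR p4) = false AND true = false
p2 AND ((p2 AND p4) AND (p5 OR p4)) = false AND false = false
NOT (p2 AND ((p2 AND p4) AND (p5 OR p4))) = NOT false = true
NOT NOT (p2 AND ((p2 AND p4) AND (p5 OR p4))) = NOT true = false
NOT NOT (p2 AND ((p2 AND p4) AND (p5 OR p4))) AND p4 = false AND false = false
p5 OR p6 = true OR false = true
p6 OR (p5 OR p6) = false OR true = true
NOT (p6 OR (p5 OR p6)) = NOT true = false
NOT NOT (p6 OR (p5 OR p6)) = NOT false = true
(NOT NOT (p2 AND ((p2 AND p4) AND (p5 OR p4))) AND p4) OR NOT NOT (p6 OR (p5 OR p6)) = false OR true = true
p2 OR p4 = false OR false = false
p4 OR (p2 OR p4) = false OR false = false
NOT (p4 OR (p2 OR p4)) = NOT false = true
p5 OR p2 = true OR false = true
p2 AND p4 = false AND false = false
(p5 OR p2) OR (p2 AND p4) = true OR false = true
NOT (p4 OR (p2 OR p4)) AND ((p5 OR p2) OR (p2 AND p4)) = true AND true = true
(NOT (p4 OR (p2 OR p4)) AND ((p5 OR p2) OR (p2 AND p4))) OR p6 = true OR false = true
NOT ((NOT (p4 OR (p2 OR p4)) AND ((p5 OR p2) OR (p2 AND p4))) OR p6) = NOT true = false
NOT NOT ((NOT (p4 OR (p2 OR p4)) AND ((p5 OR p2) OR (p2 AND p4))) OR p6) = NOT false = true
NOT NOT ((NOT (p4 OR (p2 OR p4)) AND ((p5 OR p2) OR (p2 AND p4))) OR p6) AND p5 = true AND true = true
NOT (NOT NOT ((NOT (p4 OR (p2 OR p4)) AND ((p5 OR p2) OR (p2 AND p4))) OR p6) AND p5) = NOT true = false
((NOT NOT (p2 AND ((p2 AND p4) AND (p5 OR p4))) AND p4) OR NOT NOT (p6 OR (p5 OR p6))) AND NOT (NOT NOT ((NOT (p4 OR (p2 OR p4)) AND ((p5 OR p2) OR (p2 AND p4))) OR p6) AND p5) = true AND false = false

false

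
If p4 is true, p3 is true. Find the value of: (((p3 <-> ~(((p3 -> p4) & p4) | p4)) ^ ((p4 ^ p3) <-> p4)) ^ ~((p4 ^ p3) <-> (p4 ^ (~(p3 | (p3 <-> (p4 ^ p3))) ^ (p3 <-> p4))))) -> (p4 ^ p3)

p3 -> p4 = True -> True = True
(p3 -> p4) & p4 = True & True = True
((p3 -> p4) & p4) | p4 = True | True = True
~(((p3 -> p4) & p4) | p4) = ~True = False
p3 <-> ~(((p3 -> p4) & p4) | p4) = True <-> False = False
p4 ^ p3 = True ^ True = False
(p4 ^ p3) <-> p4 = False <-> True = False
(p3 <-> ~(((p3 -> p4) & p4) | p4)) ^ ((p4 ^ p3) <-> p4) = False ^ False = False
p4 ^ p3 = True ^ True = False
p4 ^ p3 = True ^ True = False
p3 <-> (p4 ^ p3) = True <-> False = False
p3 | (p3 <-> (p4 ^ p3)) = True | False = True
~(p3 | (p3 <-> (p4 ^ p3))) = ~True = False
p3 <-> p4 = True <-> True = True
~(p3 | (p3 <-> (p4 ^ p3))) ^ (p3 <-> p4) = False ^ True = True
p4 ^ (~(p3 | (p3 <-> (p4 ^ p3))) ^ (p3 <-> p4)) = True ^ True = False
(p4 ^ p3) <-> (p4 ^ (~(p3 | (p3 <-> (p4 ^ p3))) ^ (p3 <-> p4))) = False <-> False = True
~((p4 ^ p3) <-> (p4 ^ (~(p3 | (p3 <-> (p4 ^ p3))) ^ (p3 <-> p4)))) = ~True = False
((p3 <-> ~(((p3 -> p4) & p4) | p4)) ^ ((p4 ^ p3) <-> p4)) ^ ~((p4 ^ p3) <-> (p4 ^ (~(p3 | (p3 <-> (p4 ^ p3))) ^ (p3 <-> p4)))) = False ^ False = False
p4 ^ p3 = True ^ True = False
(((p3 <-> ~(((p3 -> p4) & p4) | p4)) ^ ((p4 ^ p3) <-> p4)) ^ ~((p4 ^ p3) <-> (p4 ^ (~(p3 | (p3 <-> (p4 ^ p3))) ^ (p3 <-> p4))))) -> (p4 ^ p3) = False -> False = True

True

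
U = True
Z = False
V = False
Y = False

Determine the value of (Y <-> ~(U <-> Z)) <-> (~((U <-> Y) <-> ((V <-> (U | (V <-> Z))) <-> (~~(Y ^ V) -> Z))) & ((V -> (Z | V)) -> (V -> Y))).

U <-> Z = True <-> False = False
~(U <-> Z) = ~False = True
Y <-> ~(U <-> Z) = False <-> True = False
U <-> Y = True <-> False = False
V <-> Z = False <-> False = True
U | (V <-> Z) = True | True = True
V <-> (U | (V <-> Z)) = False <-> True = False
Y ^ V = False ^ False = False
~(Y ^ V) = ~False = True
~~(Y ^ V) = ~True = False
~~(Y ^ V) -> Z = False -> False = True
(V <-> (U | (V <-> Z))) <-> (~~(Y ^ V) -> Z) = False <-> True = False
(U <-> Y) <-> ((V <-> (U | (V <-> Z))) <-> (~~(Y ^ V) -> Z)) = False <-> False = True
~((U <-> Y) <-> ((V <-> (U | (V <-> Z))) <-> (~~(Y ^ V) -> Z))) = ~True = False
Z | V = False | False = False
V -> (Z | V) = False -> False = True
V -> Y = False -> False = True
(V -> (Z | V)) -> (V -> Y) = True -> True = True
~((U <-> Y) <-> ((V <-> (U | (V <-> Z))) <-> (~~(Y ^ V) -> Z))) & ((V -> (Z | V)) -> (V -> Y)) = False & True = False
(Y <-> ~(U <-> Z)) <-> (~((U <-> Y) <-> ((V <-> (U | (V <-> Z))) <-> (~~(Y ^ V) -> Z))) & ((V -> (Z | V)) -> (V -> Y))) = False <-> False = True

True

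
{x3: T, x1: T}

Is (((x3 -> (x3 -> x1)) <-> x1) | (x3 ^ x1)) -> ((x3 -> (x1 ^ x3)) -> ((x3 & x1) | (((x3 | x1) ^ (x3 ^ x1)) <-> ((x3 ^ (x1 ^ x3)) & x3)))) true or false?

Substituting x3=T, x1=T:
x3 -> x1 = T -> T = T
x3 -> (x3 -> x1) = T -> T = T
(x3 -> (x3 -> x1)) <-> x1 = T <-> T = T
x3 ^ x1 = T ^ T = F
((x3 -> (x3 -> x1)) <-> x1) | (x3 ^ x1) = T | F = T
x1 ^ x3 = T ^ T = F
x3 -> (x1 ^ x3) = T -> F = F
x3 & x1 = T & T = T
x3 | x1 = T | T = T
x3 ^ x1 = T ^ T = F
(x3 | x1) ^ (x3 ^ x1) = T ^ F = T
x1 ^ x3 = T ^ T = F
x3 ^ (x1 ^ x3) = T ^ F = T
(x3 ^ (x1 ^ x3)) & x3 = T & T = T
((x3 | x1) ^ (x3 ^ x1)) <-> ((x3 ^ (x1 ^ x3)) & x3) = T <-> T = T
(x3 & x1) | (((x3 | x1) ^ (x3 ^ x1)) <-> ((x3 ^ (x1 ^ x3)) & x3)) = T | T = T
(x3 -> (x1 ^ x3)) -> ((x3 & x1) | (((x3 | x1) ^ (x3 ^ x1)) <-> ((x3 ^ (x1 ^ x3)) & x3))) = F -> T = T
(((x3 -> (x3 -> x1)) <-> x1) | (x3 ^ x1)) -> ((x3 -> (x1 ^ x3)) -> ((x3 & x1) | (((x3 | x1) ^ (x3 ^ x1)) <-> ((x3 ^ (x1 ^ x3)) & x3)))) = T -> T = T

T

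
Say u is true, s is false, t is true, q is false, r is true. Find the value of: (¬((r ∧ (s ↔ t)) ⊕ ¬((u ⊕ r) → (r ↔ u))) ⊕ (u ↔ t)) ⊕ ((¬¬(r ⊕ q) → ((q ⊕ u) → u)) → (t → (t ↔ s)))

s ↔ t = F ↔ T = F
r ∧ (s ↔ t) = T ∧ F = F
u ⊕ r = T ⊕ T = F
r ↔ u = T ↔ T = T
(u ⊕ r) → (r ↔ u) = F → T = T
¬((u ⊕ r) → (r ↔ u)) = ¬T = F
(r ∧ (s ↔ t)) ⊕ ¬((u ⊕ r) → (r ↔ u)) = F ⊕ F = F
¬((r ∧ (s ↔ t)) ⊕ ¬((u ⊕ r) → (r ↔ u))) = ¬F = T
u ↔ t = T ↔ T = T
¬((r ∧ (s ↔ t)) ⊕ ¬((u ⊕ r) → (r ↔ u))) ⊕ (u ↔ t) = T ⊕ T = F
r ⊕ q = T ⊕ F = T
¬(r ⊕ q) = ¬T = F
¬¬(r ⊕ q) = ¬F = T
q ⊕ u = F ⊕ T = T
(q ⊕ u) → u = T → T = T
¬¬(r ⊕ q) → ((q ⊕ u) → u) = T → T = T
t ↔ s = T ↔ F = F
t → (t ↔ s) = T → F = F
(¬¬(r ⊕ q) → ((q ⊕ u) → u)) → (t → (t ↔ s)) = T → F = F
(¬((r ∧ (s ↔ t)) ⊕ ¬((u ⊕ r) → (r ↔ u))) ⊕ (u ↔ t)) ⊕ ((¬¬(r ⊕ q) → ((q ⊕ u) → u)) → (t → (t ↔ s))) = F ⊕ F = F

F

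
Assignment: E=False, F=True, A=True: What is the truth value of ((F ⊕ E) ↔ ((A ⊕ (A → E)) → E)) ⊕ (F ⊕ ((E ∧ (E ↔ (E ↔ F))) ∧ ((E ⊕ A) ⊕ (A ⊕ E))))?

Substituting E=False, F=True, A=True:
F ⊕ E = True ⊕ False = True
A → E = True → False = False
A ⊕ (A → E) = True ⊕ False = True
(A ⊕ (A → E)) → E = True → False = False
(F ⊕ E) ↔ ((A ⊕ (A → E)) → E) = True ↔ False = False
E ↔ F = False ↔ True = False
E ↔ (E ↔ F) = False ↔ False = True
E ∧ (E ↔ (E ↔ F)) = False ∧ True = False
E ⊕ A = False ⊕ True = True
A ⊕ E = True ⊕ False = True
(E ⊕ A) ⊕ (A ⊕ E) = True ⊕ True = False
(E ∧ (E ↔ (E ↔ F))) ∧ ((E ⊕ A) ⊕ (A ⊕ E)) = False ∧ False = False
F ⊕ ((E ∧ (E ↔ (E ↔ F))) ∧ ((E ⊕ A) ⊕ (A ⊕ E))) = True ⊕ False = True
((F ⊕ E) ↔ ((A ⊕ (A → E)) → E)) ⊕ (F ⊕ ((E ∧ (E ↔ (E ↔ F))) ∧ ((E ⊕ A) ⊕ (A ⊕ E)))) = False ⊕ True = True

True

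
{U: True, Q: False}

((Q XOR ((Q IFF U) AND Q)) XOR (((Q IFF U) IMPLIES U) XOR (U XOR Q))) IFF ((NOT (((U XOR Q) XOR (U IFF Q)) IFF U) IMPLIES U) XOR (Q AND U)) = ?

False

Q IFF U = False IFF True = False
(Q IFF U) AND Q = False AND False = False
Q XOR ((Q IFF U) AND Q) = False XOR False = False
Q IFF U = False IFF True = False
(Q IFF U) IMPLIES U = False IMPLIES True = True
U XOR Q = True XOR False = True
((Q IFF U) IMPLIES U) XOR (U XOR Q) = True XOR True = False
(Q XOR ((Q IFF U) AND Q)) XOR (((Q IFF U) IMPLIES U) XOR (U XOR Q)) = False XOR False = False
U XOR Q = True XOR False = True
U IFF Q = True IFF False = False
(U XOR Q) XOR (U IFF Q) = True XOR False = True
((U XOR Q) XOR (U IFF Q)) IFF U = True IFF True = True
NOT (((U XOR Q) XOR (U IFF Q)) IFF U) = NOT True = False
NOT (((U XOR Q) XOR (U IFF Q)) IFF U) IMPLIES U = False IMPLIES True = True
Q AND U = False AND True = False
(NOT (((U XOR Q) XOR (U IFF Q)) IFF U) IMPLIES U) XOR (Q AND U) = True XOR False = True
((Q XOR ((Q IFF U) AND Q)) XOR (((Q IFF U) IMPLIES U) XOR (U XOR Q))) IFF ((NOT (((U XOR Q) XOR (U IFF Q)) IFF U) IMPLIES U) XOR (Q AND U)) = False IFF True = False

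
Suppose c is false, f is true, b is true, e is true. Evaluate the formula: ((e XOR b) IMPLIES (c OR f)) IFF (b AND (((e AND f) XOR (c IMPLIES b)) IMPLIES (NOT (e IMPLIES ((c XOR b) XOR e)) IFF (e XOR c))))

true

e XOR b = true XOR true = false
c OR f = false OR true = true
(e XOR b) IMPLIES (c OR f) = false IMPLIES true = true
e AND f = true AND true = true
c IMPLIES b = false IMPLIES true = true
(e AND f) XOR (c IMPLIES b) = true XOR true = false
c XOR b = false XOR true = true
(c XOR b) XOR e = true XOR true = false
e IMPLIES ((c XOR b) XOR e) = true IMPLIES false = false
NOT (e IMPLIES ((c XOR b) XOR e)) = NOT false = true
e XOR c = true XOR false = true
NOT (e IMPLIES ((c XOR b) XOR e)) IFF (e XOR c) = true IFF true = true
((e AND f) XOR (c IMPLIES b)) IMPLIES (NOT (e IMPLIES ((c XOR b) XOR e)) IFF (e XOR c)) = false IMPLIES true = true
b AND (((e AND f) XOR (c IMPLIES b)) IMPLIES (NOT (e IMPLIES ((c XOR b) XOR e)) IFF (e XOR c))) = true AND true = true
((e XOR b) IMPLIES (c OR f)) IFF (b AND (((e AND f) XOR (c IMPLIES b)) IMPLIES (NOT (e IMPLIES ((c XOR b) XOR e)) IFF (e XOR c)))) = true IFF true = true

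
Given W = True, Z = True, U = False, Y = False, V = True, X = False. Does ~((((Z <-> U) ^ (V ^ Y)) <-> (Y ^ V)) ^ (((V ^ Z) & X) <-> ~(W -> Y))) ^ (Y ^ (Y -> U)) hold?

True

Z <-> U = True <-> False = False
V ^ Y = True ^ False = True
(Z <-> U) ^ (V ^ Y) = False ^ True = True
Y ^ V = False ^ True = True
((Z <-> U) ^ (V ^ Y)) <-> (Y ^ V) = True <-> True = True
V ^ Z = True ^ True = False
(V ^ Z) & X = False & False = False
W -> Y = True -> False = False
~(W -> Y) = ~False = True
((V ^ Z) & X) <-> ~(W -> Y) = False <-> True = False
(((Z <-> U) ^ (V ^ Y)) <-> (Y ^ V)) ^ (((V ^ Z) & X) <-> ~(W -> Y)) = True ^ False = True
~((((Z <-> U) ^ (V ^ Y)) <-> (Y ^ V)) ^ (((V ^ Z) & X) <-> ~(W -> Y))) = ~True = False
Y -> U = False -> False = True
Y ^ (Y -> U) = False ^ True = True
~((((Z <-> U) ^ (V ^ Y)) <-> (Y ^ V)) ^ (((V ^ Z) & X) <-> ~(W -> Y))) ^ (Y ^ (Y -> U)) = False ^ True = True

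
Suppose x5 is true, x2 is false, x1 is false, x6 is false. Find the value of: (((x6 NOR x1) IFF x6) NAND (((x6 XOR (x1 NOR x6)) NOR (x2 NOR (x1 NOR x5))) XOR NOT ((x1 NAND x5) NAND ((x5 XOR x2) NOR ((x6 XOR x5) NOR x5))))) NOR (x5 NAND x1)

x6 NOR x1 = false NOR false = true
(x6 NOR x1) IFF x6 = true IFF false = false
x1 NOR x6 = false NOR false = true
x6 XOR (x1 NOR x6) = false XOR true = true
x1 NOR x5 = false NOR true = false
x2 NOR (x1 NOR x5) = false NOR false = true
(x6 XOR (x1 NOR x6)) NOR (x2 NOR (x1 NOR x5)) = true NOR true = false
x1 NAND x5 = false NAND true = true
x5 XOR x2 = true XOR false = true
x6 XOR x5 = false XOR true = true
(x6 XOR x5) NOR x5 = true NOR true = false
(x5 XOR x2) NOR ((x6 XOR x5) NOR x5) = true NOR false = false
(x1 NAND x5) NAND ((x5 XOR x2) NOR ((x6 XOR x5) NOR x5)) = true NAND false = true
NOT ((x1 NAND x5) NAND ((x5 XOR x2) NOR ((x6 XOR x5) NOR x5))) = NOT true = false
((x6 XOR (x1 NOR x6)) NOR (x2 NOR (x1 NOR x5))) XOR NOT ((x1 NAND x5) NAND ((x5 XOR x2) NOR ((x6 XOR x5) NOR x5))) = false XOR false = false
((x6 NOR x1) IFF x6) NAND (((x6 XOR (x1 NOR x6)) NOR (x2 NOR (x1 NOR x5))) XOR NOT ((x1 NAND x5) NAND ((x5 XOR x2) NOR ((x6 XOR x5) NOR x5)))) = false NAND false = true
x5 NAND x1 = true NAND false = true
(((x6 NOR x1) IFF x6) NAND (((x6 XOR (x1 NOR x6)) NOR (x2 NOR (x1 NOR x5))) XOR NOT ((x1 NAND x5) NAND ((x5 XOR x2) NOR ((x6 XOR x5) NOR x5))))) NOR (x5 NAND x1) = true NOR true = false

false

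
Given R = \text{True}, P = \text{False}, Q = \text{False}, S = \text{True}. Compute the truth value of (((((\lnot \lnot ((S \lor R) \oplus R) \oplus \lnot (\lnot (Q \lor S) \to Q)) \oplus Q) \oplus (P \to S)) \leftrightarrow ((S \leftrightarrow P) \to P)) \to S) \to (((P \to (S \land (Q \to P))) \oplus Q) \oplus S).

\text{False}

S \lor R = \text{True} \lor \text{True} = \text{True}
(S \lor R) \oplus R = \text{True} \oplus \text{True} = \text{False}
\lnot ((S \lor R) \oplus R) = \lnot \text{False} = \text{True}
\lnot \lnot ((S \lor R) \oplus R) = \lnot \text{True} = \text{False}
Q \lor S = \text{False} \lor \text{True} = \text{True}
\lnot (Q \lor S) = \lnot \text{True} = \text{False}
\lnot (Q \lor S) \to Q = \text{False} \to \text{False} = \text{True}
\lnot (\lnot (Q \lor S) \to Q) = \lnot \text{True} = \text{False}
\lnot \lnot ((S \lor R) \oplus R) \oplus \lnot (\lnot (Q \lor S) \to Q) = \text{False} \oplus \text{False} = \text{False}
(\lnot \lnot ((S \lor R) \oplus R) \oplus \lnot (\lnot (Q \lor S) \to Q)) \oplus Q = \text{False} \oplus \text{False} = \text{False}
P \to S = \text{False} \to \text{True} = \text{True}
((\lnot \lnot ((S \lor R) \oplus R) \oplus \lnot (\lnot (Q \lor S) \to Q)) \oplus Q) \oplus (P \to S) = \text{False} \oplus \text{True} = \text{True}
S \leftrightarrow P = \text{True} \leftrightarrow \text{False} = \text{False}
(S \leftrightarrow P) \to P = \text{False} \to \text{False} = \text{True}
(((\lnot \lnot ((S \lor R) \oplus R) \oplus \lnot (\lnot (Q \lor S) \to Q)) \oplus Q) \oplus (P \to S)) \leftrightarrow ((S \leftrightarrow P) \to P) = \text{True} \leftrightarrow \text{True} = \text{True}
((((\lnot \lnot ((S \lor R) \oplus R) \oplus \lnot (\lnot (Q \lor S) \to Q)) \oplus Q) \oplus (P \to S)) \leftrightarrow ((S \leftrightarrow P) \to P)) \to S = \text{True} \to \text{True} = \text{True}
Q \to P = \text{False} \to \text{False} = \text{True}
S \land (Q \to P) = \text{True} \land \text{True} = \text{True}
P \to (S \land (Q \to P)) = \text{False} \to \text{True} = \text{True}
(P \to (S \land (Q \to P))) \oplus Q = \text{True} \oplus \text{False} = \text{True}
((P \to (S \land (Q \to P))) \oplus Q) \oplus S = \text{True} \oplus \text{True} = \text{False}
(((((\lnot \lnot ((S \lor R) \oplus R) \oplus \lnot (\lnot (Q \lor S) \to Q)) \oplus Q) \oplus (P \to S)) \leftrightarrow ((S \leftrightarrow P) \to P)) \to S) \to (((P \to (S \land (Q \to P))) \oplus Q) \oplus S) = \text{True} \to \text{False} = \text{False}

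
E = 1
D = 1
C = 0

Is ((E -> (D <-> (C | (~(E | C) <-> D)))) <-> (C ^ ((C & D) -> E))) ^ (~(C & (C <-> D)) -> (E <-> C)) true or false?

0

Substituting E=1, D=1, C=0:
E | C = 1 | 0 = 1
~(E | C) = ~1 = 0
~(E | C) <-> D = 0 <-> 1 = 0
C | (~(E | C) <-> D) = 0 | 0 = 0
D <-> (C | (~(E | C) <-> D)) = 1 <-> 0 = 0
E -> (D <-> (C | (~(E | C) <-> D))) = 1 -> 0 = 0
C & D = 0 & 1 = 0
(C & D) -> E = 0 -> 1 = 1
C ^ ((C & D) -> E) = 0 ^ 1 = 1
(E -> (D <-> (C | (~(E | C) <-> D)))) <-> (C ^ ((C & D) -> E)) = 0 <-> 1 = 0
C <-> D = 0 <-> 1 = 0
C & (C <-> D) = 0 & 0 = 0
~(C & (C <-> D)) = ~0 = 1
E <-> C = 1 <-> 0 = 0
~(C & (C <-> D)) -> (E <-> C) = 1 -> 0 = 0
((E -> (D <-> (C | (~(E | C) <-> D)))) <-> (C ^ ((C & D) -> E))) ^ (~(C & (C <-> D)) -> (E <-> C)) = 0 ^ 0 = 0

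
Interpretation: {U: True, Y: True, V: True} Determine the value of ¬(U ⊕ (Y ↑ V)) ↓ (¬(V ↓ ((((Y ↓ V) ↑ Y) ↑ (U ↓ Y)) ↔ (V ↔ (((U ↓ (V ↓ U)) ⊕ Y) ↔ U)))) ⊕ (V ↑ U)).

False

Y ↑ V = True ↑ True = False
U ⊕ (Y ↑ V) = True ⊕ False = True
¬(U ⊕ (Y ↑ V)) = ¬True = False
Y ↓ V = True ↓ True = False
(Y ↓ V) ↑ Y = False ↑ True = True
U ↓ Y = True ↓ True = False
((Y ↓ V) ↑ Y) ↑ (U ↓ Y) = True ↑ False = True
V ↓ U = True ↓ True = False
U ↓ (V ↓ U) = True ↓ False = False
(U ↓ (V ↓ U)) ⊕ Y = False ⊕ True = True
((U ↓ (V ↓ U)) ⊕ Y) ↔ U = True ↔ True = True
V ↔ (((U ↓ (V ↓ U)) ⊕ Y) ↔ U) = True ↔ True = True
(((Y ↓ V) ↑ Y) ↑ (U ↓ Y)) ↔ (V ↔ (((U ↓ (V ↓ U)) ⊕ Y) ↔ U)) = True ↔ True = True
V ↓ ((((Y ↓ V) ↑ Y) ↑ (U ↓ Y)) ↔ (V ↔ (((U ↓ (V ↓ U)) ⊕ Y) ↔ U))) = True ↓ True = False
¬(V ↓ ((((Y ↓ V) ↑ Y) ↑ (U ↓ Y)) ↔ (V ↔ (((U ↓ (V ↓ U)) ⊕ Y) ↔ U)))) = ¬False = True
V ↑ U = True ↑ True = False
¬(V ↓ ((((Y ↓ V) ↑ Y) ↑ (U ↓ Y)) ↔ (V ↔ (((U ↓ (V ↓ U)) ⊕ Y) ↔ U)))) ⊕ (V ↑ U) = True ⊕ False = True
¬(U ⊕ (Y ↑ V)) ↓ (¬(V ↓ ((((Y ↓ V) ↑ Y) ↑ (U ↓ Y)) ↔ (V ↔ (((U ↓ (V ↓ U)) ⊕ Y) ↔ U)))) ⊕ (V ↑ U)) = False ↓ True = False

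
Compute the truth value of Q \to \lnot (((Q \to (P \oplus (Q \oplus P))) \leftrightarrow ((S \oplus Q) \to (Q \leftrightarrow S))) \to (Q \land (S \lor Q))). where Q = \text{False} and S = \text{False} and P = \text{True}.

Q \oplus P = \text{False} \oplus \text{True} = \text{True}
P \oplus (Q \oplus P) = \text{True} \oplus \text{True} = \text{False}
Q \to (P \oplus (Q \oplus P)) = \text{False} \to \text{False} = \text{True}
S \oplus Q = \text{False} \oplus \text{False} = \text{False}
Q \leftrightarrow S = \text{False} \leftrightarrow \text{False} = \text{True}
(S \oplus Q) \to (Q \leftrightarrow S) = \text{False} \to \text{True} = \text{True}
(Q \to (P \oplus (Q \oplus P))) \leftrightarrow ((S \oplus Q) \to (Q \leftrightarrow S)) = \text{True} \leftrightarrow \text{True} = \text{True}
S \lor Q = \text{False} \lor \text{False} = \text{False}
Q \land (S \lor Q) = \text{False} \land \text{False} = \text{False}
((Q \to (P \oplus (Q \oplus P))) \leftrightarrow ((S \oplus Q) \to (Q \leftrightarrow S))) \to (Q \land (S \lor Q)) = \text{True} \to \text{False} = \text{False}
\lnot (((Q \to (P \oplus (Q \oplus P))) \leftrightarrow ((S \oplus Q) \to (Q \leftrightarrow S))) \to (Q \land (S \lor Q))) = \lnot \text{False} = \text{True}
Q \to \lnot (((Q \to (P \oplus (Q \oplus P))) \leftrightarrow ((S \oplus Q) \to (Q \leftrightarrow S))) \to (Q \land (S \lor Q))) = \text{False} \to \text{True} = \text{True}

\text{True}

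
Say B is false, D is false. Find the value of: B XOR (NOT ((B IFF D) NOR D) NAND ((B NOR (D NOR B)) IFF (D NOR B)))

Substituting B=false, D=false:
B IFF D = false IFF false = true
(B IFF D) NOR D = true NOR false = false
NOT ((B IFF D) NOR D) = NOT false = true
D NOR B = false NOR false = true
B NOR (D NOR B) = false NOR true = false
D NOR B = false NOR false = true
(B NOR (D NOR B)) IFF (D NOR B) = false IFF true = false
NOT ((B IFF D) NOR D) NAND ((B NOR (D NOR B)) IFF (D NOR B)) = true NAND false = true
B XOR (NOT ((B IFF D) NOR D) NAND ((B NOR (D NOR B)) IFF (D NOR B))) = false XOR true = true

true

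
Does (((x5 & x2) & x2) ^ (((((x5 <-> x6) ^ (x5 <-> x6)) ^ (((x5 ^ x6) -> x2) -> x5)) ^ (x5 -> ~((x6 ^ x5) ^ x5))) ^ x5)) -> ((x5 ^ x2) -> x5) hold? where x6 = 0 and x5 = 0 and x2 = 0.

1

x5 & x2 = 0 & 0 = 0
(x5 & x2) & x2 = 0 & 0 = 0
x5 <-> x6 = 0 <-> 0 = 1
x5 <-> x6 = 0 <-> 0 = 1
(x5 <-> x6) ^ (x5 <-> x6) = 1 ^ 1 = 0
x5 ^ x6 = 0 ^ 0 = 0
(x5 ^ x6) -> x2 = 0 -> 0 = 1
((x5 ^ x6) -> x2) -> x5 = 1 -> 0 = 0
((x5 <-> x6) ^ (x5 <-> x6)) ^ (((x5 ^ x6) -> x2) -> x5) = 0 ^ 0 = 0
x6 ^ x5 = 0 ^ 0 = 0
(x6 ^ x5) ^ x5 = 0 ^ 0 = 0
~((x6 ^ x5) ^ x5) = ~0 = 1
x5 -> ~((x6 ^ x5) ^ x5) = 0 -> 1 = 1
(((x5 <-> x6) ^ (x5 <-> x6)) ^ (((x5 ^ x6) -> x2) -> x5)) ^ (x5 -> ~((x6 ^ x5) ^ x5)) = 0 ^ 1 = 1
((((x5 <-> x6) ^ (x5 <-> x6)) ^ (((x5 ^ x6) -> x2) -> x5)) ^ (x5 -> ~((x6 ^ x5) ^ x5))) ^ x5 = 1 ^ 0 = 1
((x5 & x2) & x2) ^ (((((x5 <-> x6) ^ (x5 <-> x6)) ^ (((x5 ^ x6) -> x2) -> x5)) ^ (x5 -> ~((x6 ^ x5) ^ x5))) ^ x5) = 0 ^ 1 = 1
x5 ^ x2 = 0 ^ 0 = 0
(x5 ^ x2) -> x5 = 0 -> 0 = 1
(((x5 & x2) & x2) ^ (((((x5 <-> x6) ^ (x5 <-> x6)) ^ (((x5 ^ x6) -> x2) -> x5)) ^ (x5 -> ~((x6 ^ x5) ^ x5))) ^ x5)) -> ((x5 ^ x2) -> x5) = 1 -> 1 = 1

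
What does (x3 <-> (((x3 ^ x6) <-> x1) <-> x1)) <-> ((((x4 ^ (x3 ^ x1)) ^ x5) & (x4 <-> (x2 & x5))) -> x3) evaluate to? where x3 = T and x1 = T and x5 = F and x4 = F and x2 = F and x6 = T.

F

x3 ^ x6 = T ^ T = F
(x3 ^ x6) <-> x1 = F <-> T = F
((x3 ^ x6) <-> x1) <-> x1 = F <-> T = F
x3 <-> (((x3 ^ x6) <-> x1) <-> x1) = T <-> F = F
x3 ^ x1 = T ^ T = F
x4 ^ (x3 ^ x1) = F ^ F = F
(x4 ^ (x3 ^ x1)) ^ x5 = F ^ F = F
x2 & x5 = F & F = F
x4 <-> (x2 & x5) = F <-> F = T
((x4 ^ (x3 ^ x1)) ^ x5) & (x4 <-> (x2 & x5)) = F & T = F
(((x4 ^ (x3 ^ x1)) ^ x5) & (x4 <-> (x2 & x5))) -> x3 = F -> T = T
(x3 <-> (((x3 ^ x6) <-> x1) <-> x1)) <-> ((((x4 ^ (x3 ^ x1)) ^ x5) & (x4 <-> (x2 & x5))) -> x3) = F <-> T = F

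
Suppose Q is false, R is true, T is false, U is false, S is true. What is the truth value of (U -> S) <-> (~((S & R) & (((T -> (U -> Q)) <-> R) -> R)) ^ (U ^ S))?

True

U -> S = False -> True = True
S & R = True & True = True
U -> Q = False -> False = True
T -> (U -> Q) = False -> True = True
(T -> (U -> Q)) <-> R = True <-> True = True
((T -> (U -> Q)) <-> R) -> R = True -> True = True
(S & R) & (((T -> (U -> Q)) <-> R) -> R) = True & True = True
~((S & R) & (((T -> (U -> Q)) <-> R) -> R)) = ~True = False
U ^ S = False ^ True = True
~((S & R) & (((T -> (U -> Q)) <-> R) -> R)) ^ (U ^ S) = False ^ True = True
(U -> S) <-> (~((S & R) & (((T -> (U -> Q)) <-> R) -> R)) ^ (U ^ S)) = True <-> True = True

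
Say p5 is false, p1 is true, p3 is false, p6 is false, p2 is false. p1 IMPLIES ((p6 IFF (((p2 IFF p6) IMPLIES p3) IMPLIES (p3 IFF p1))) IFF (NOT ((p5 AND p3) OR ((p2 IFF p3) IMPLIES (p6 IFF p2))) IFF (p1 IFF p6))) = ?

p2 IFF p6 = False IFF False = True
(p2 IFF p6) IMPLIES p3 = True IMPLIES False = False
p3 IFF p1 = False IFF True = False
((p2 IFF p6) IMPLIES p3) IMPLIES (p3 IFF p1) = False IMPLIES False = True
p6 IFF (((p2 IFF p6) IMPLIES p3) IMPLIES (p3 IFF p1)) = False IFF True = False
p5 AND p3 = False AND False = False
p2 IFF p3 = False IFF False = True
p6 IFF p2 = False IFF False = True
(p2 IFF p3) IMPLIES (p6 IFF p2) = True IMPLIES True = True
(p5 AND p3) OR ((p2 IFF p3) IMPLIES (p6 IFF p2)) = False OR True = True
NOT ((p5 AND p3) OR ((p2 IFF p3) IMPLIES (p6 IFF p2))) = NOT True = False
p1 IFF p6 = True IFF False = False
NOT ((p5 AND p3) OR ((p2 IFF p3) IMPLIES (p6 IFF p2))) IFF (p1 IFF p6) = False IFF False = True
(p6 IFF (((p2 IFF p6) IMPLIES p3) IMPLIES (p3 IFF p1))) IFF (NOT ((p5 AND p3) OR ((p2 IFF p3) IMPLIES (p6 IFF p2))) IFF (p1 IFF p6)) = False IFF True = False
p1 IMPLIES ((p6 IFF (((p2 IFF p6) IMPLIES p3) IMPLIES (p3 IFF p1))) IFF (NOT ((p5 AND p3) OR ((p2 IFF p3) IMPLIES (p6 IFF p2))) IFF (p1 IFF p6))) = True IMPLIES False = False

False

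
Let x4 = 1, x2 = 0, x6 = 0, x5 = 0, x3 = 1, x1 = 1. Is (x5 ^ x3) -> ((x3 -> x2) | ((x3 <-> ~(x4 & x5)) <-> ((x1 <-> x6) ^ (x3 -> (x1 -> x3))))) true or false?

x5 ^ x3 = 0 ^ 1 = 1
x3 -> x2 = 1 -> 0 = 0
x4 & x5 = 1 & 0 = 0
~(x4 & x5) = ~0 = 1
x3 <-> ~(x4 & x5) = 1 <-> 1 = 1
x1 <-> x6 = 1 <-> 0 = 0
x1 -> x3 = 1 -> 1 = 1
x3 -> (x1 -> x3) = 1 -> 1 = 1
(x1 <-> x6) ^ (x3 -> (x1 -> x3)) = 0 ^ 1 = 1
(x3 <-> ~(x4 & x5)) <-> ((x1 <-> x6) ^ (x3 -> (x1 -> x3))) = 1 <-> 1 = 1
(x3 -> x2) | ((x3 <-> ~(x4 & x5)) <-> ((x1 <-> x6) ^ (x3 -> (x1 -> x3)))) = 0 | 1 = 1
(x5 ^ x3) -> ((x3 -> x2) | ((x3 <-> ~(x4 & x5)) <-> ((x1 <-> x6) ^ (x3 -> (x1 -> x3))))) = 1 -> 1 = 1

1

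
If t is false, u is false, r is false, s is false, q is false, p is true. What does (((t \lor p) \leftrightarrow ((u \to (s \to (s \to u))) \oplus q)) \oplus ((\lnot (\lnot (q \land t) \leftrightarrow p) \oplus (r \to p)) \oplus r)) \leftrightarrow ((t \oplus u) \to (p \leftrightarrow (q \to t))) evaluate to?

F

t \lor p = F \lor T = T
s \to u = F \to F = T
s \to (s \to u) = F \to T = T
u \to (s \to (s \to u)) = F \to T = T
(u \to (s \to (s \to u))) \oplus q = T \oplus F = T
(t \lor p) \leftrightarrow ((u \to (s \to (s \to u))) \oplus q) = T \leftrightarrow T = T
q \land t = F \land F = F
\lnot (q \land t) = \lnot F = T
\lnot (q \land t) \leftrightarrow p = T \leftrightarrow T = T
\lnot (\lnot (q \land t) \leftrightarrow p) = \lnot T = F
r \to p = F \to T = T
\lnot (\lnot (q \land t) \leftrightarrow p) \oplus (r \to p) = F \oplus T = T
(\lnot (\lnot (q \land t) \leftrightarrow p) \oplus (r \to p)) \oplus r = T \oplus F = T
((t \lor p) \leftrightarrow ((u \to (s \to (s \to u))) \oplus q)) \oplus ((\lnot (\lnot (q \land t) \leftrightarrow p) \oplus (r \to p)) \oplus r) = T \oplus T = F
t \oplus u = F \oplus F = F
q \to t = F \to F = T
p \leftrightarrow (q \to t) = T \leftrightarrow T = T
(t \oplus u) \to (p \leftrightarrow (q \to t)) = F \to T = T
(((t \lor p) \leftrightarrow ((u \to (s \to (s \to u))) \oplus q)) \oplus ((\lnot (\lnot (q \land t) \leftrightarrow p) \oplus (r \to p)) \oplus r)) \leftrightarrow ((t \oplus u) \to (p \leftrightarrow (q \to t))) = F \leftrightarrow T = F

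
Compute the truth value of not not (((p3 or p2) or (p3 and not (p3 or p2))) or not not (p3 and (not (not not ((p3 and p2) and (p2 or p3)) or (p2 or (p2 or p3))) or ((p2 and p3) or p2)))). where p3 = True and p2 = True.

p3 or p2 = True or True = True
p3 or p2 = True or True = True
not (p3 or p2) = not True = False
p3 and not (p3 or p2) = True and False = False
(p3 or p2) or (p3 and not (p3 or p2)) = True or False = True
p3 and p2 = True and True = True
p2 or p3 = True or True = True
(p3 and p2) and (p2 or p3) = True and True = True
not ((p3 and p2) and (p2 or p3)) = not True = False
not not ((p3 and p2) and (p2 or p3)) = not False = True
p2 or p3 = True or True = True
p2 or (p2 or p3) = True or True = True
not not ((p3 and p2) and (p2 or p3)) or (p2 or (p2 or p3)) = True or True = True
not (not not ((p3 and p2) and (p2 or p3)) or (p2 or (p2 or p3))) = not True = False
p2 and p3 = True and True = True
(p2 and p3) or p2 = True or True = True
not (not not ((p3 and p2) and (p2 or p3)) or (p2 or (p2 or p3))) or ((p2 and p3) or p2) = False or True = True
p3 and (not (not not ((p3 and p2) and (p2 or p3)) or (p2 or (p2 or p3))) or ((p2 and p3) or p2)) = True and True = True
not (p3 and (not (not not ((p3 and p2) and (p2 or p3)) or (p2 or (p2 or p3))) or ((p2 and p3) or p2))) = not True = False
not not (p3 and (not (not not ((p3 and p2) and (p2 or p3)) or (p2 or (p2 or p3))) or ((p2 and p3) or p2))) = not False = True
((p3 or p2) or (p3 and not (p3 or p2))) or not not (p3 and (not (not not ((p3 and p2) and (p2 or p3)) or (p2 or (p2 or p3))) or ((p2 and p3) or p2))) = True or True = True
not (((p3 or p2) or (p3 and not (p3 or p2))) or not not (p3 and (not (not not ((p3 and p2) and (p2 or p3)) or (p2 or (p2 or p3))) or ((p2 and p3) or p2)))) = not True = False
not not (((p3 or p2) or (p3 and not (p3 or p2))) or not not (p3 and (not (not not ((p3 and p2) and (p2 or p3)) or (p2 or (p2 or p3))) or ((p2 and p3) or p2)))) = not False = True

True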